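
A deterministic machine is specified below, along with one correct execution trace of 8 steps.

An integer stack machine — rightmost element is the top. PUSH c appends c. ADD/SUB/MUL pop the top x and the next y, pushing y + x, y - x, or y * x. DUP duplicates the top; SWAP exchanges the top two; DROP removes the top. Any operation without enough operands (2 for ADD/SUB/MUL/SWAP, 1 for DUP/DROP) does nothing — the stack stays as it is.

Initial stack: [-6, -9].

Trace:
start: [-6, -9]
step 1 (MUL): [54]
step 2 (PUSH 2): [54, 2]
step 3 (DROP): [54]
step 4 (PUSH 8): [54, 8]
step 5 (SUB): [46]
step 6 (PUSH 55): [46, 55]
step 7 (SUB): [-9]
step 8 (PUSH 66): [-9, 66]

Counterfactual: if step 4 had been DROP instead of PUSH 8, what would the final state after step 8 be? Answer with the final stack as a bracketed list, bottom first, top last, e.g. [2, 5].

[55, 66]

(re-executing from step 4 with the substitution; state before step 4: [54])
step 4 (DROP): []
step 5 (SUB): []
step 6 (PUSH 55): [55]
step 7 (SUB): [55]
step 8 (PUSH 66): [55, 66]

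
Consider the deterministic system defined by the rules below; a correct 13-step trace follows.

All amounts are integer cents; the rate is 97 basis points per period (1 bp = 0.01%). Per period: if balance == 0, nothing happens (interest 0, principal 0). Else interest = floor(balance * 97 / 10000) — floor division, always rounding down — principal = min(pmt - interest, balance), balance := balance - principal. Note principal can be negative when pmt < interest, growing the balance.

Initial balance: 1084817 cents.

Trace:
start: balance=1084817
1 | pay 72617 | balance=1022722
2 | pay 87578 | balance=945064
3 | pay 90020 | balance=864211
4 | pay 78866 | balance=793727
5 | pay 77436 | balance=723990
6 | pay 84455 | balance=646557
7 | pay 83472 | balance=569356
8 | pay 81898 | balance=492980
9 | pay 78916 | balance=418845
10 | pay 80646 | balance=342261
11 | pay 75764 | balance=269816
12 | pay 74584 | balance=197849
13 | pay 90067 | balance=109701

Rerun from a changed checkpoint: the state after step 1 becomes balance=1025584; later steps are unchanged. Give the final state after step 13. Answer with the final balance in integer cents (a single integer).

112916

state after step 1 := balance=1025584
2 | pay 87578 | balance=947954
3 | pay 90020 | balance=867129
4 | pay 78866 | balance=796674
5 | pay 77436 | balance=726965
6 | pay 84455 | balance=649561
7 | pay 83472 | balance=572389
8 | pay 81898 | balance=496043
9 | pay 78916 | balance=421938
10 | pay 80646 | balance=345384
11 | pay 75764 | balance=272970
12 | pay 74584 | balance=201033
13 | pay 90067 | balance=112916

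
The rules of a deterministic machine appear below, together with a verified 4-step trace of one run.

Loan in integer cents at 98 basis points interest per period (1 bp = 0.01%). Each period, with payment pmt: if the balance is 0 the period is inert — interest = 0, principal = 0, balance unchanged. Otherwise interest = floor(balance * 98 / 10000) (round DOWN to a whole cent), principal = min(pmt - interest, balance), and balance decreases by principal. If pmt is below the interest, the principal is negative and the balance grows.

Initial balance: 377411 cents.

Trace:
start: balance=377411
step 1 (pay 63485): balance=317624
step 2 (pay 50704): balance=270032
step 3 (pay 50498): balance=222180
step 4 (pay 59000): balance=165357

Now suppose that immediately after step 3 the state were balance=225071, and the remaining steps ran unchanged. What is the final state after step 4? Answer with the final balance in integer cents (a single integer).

168276

state after step 3 := balance=225071
step 4 (pay 59000): balance=168276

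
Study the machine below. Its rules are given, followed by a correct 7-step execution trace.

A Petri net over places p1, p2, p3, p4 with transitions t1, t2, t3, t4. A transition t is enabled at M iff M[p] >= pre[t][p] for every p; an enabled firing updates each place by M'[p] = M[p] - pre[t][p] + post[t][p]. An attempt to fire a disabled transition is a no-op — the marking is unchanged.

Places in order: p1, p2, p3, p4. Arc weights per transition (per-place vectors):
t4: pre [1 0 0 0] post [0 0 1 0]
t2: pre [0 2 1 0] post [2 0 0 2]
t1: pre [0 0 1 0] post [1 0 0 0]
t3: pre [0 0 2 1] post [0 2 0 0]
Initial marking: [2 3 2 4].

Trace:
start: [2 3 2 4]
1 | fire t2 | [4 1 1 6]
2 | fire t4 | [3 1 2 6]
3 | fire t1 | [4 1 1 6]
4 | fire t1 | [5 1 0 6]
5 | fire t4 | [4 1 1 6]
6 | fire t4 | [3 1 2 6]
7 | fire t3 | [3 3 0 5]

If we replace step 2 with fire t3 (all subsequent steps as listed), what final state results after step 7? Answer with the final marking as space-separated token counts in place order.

(re-executing from step 2 with the substitution; state before step 2: [4 1 1 6])
2 | fire t3 | [4 1 1 6]
3 | fire t1 | [5 1 0 6]
4 | fire t1 | [5 1 0 6]
5 | fire t4 | [4 1 1 6]
6 | fire t4 | [3 1 2 6]
7 | fire t3 | [3 3 0 5]

3 3 0 5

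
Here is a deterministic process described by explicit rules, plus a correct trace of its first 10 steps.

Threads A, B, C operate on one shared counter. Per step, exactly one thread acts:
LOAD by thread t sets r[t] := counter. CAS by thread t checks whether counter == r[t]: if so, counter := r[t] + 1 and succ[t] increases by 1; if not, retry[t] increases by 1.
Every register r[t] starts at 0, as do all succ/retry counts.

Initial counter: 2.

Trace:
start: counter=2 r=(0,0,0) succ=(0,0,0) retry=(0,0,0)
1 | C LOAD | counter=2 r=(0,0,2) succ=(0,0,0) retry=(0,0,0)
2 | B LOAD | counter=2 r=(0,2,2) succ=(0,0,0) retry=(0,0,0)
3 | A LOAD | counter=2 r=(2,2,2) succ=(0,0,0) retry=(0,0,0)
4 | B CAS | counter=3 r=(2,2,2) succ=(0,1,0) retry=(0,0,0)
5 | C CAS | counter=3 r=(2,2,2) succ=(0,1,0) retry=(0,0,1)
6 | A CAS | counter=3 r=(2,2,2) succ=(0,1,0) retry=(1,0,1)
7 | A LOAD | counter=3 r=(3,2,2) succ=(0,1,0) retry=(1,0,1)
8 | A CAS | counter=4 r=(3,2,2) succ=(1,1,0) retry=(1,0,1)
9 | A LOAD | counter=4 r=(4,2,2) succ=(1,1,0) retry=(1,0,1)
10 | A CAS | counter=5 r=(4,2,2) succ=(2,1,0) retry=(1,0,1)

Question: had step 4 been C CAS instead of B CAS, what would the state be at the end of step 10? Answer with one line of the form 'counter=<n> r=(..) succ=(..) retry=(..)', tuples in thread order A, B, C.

(re-executing from step 4 with the substitution; state before step 4: counter=2 r=(2,2,2) succ=(0,0,0) retry=(0,0,0))
4 | C CAS | counter=3 r=(2,2,2) succ=(0,0,1) retry=(0,0,0)
5 | C CAS | counter=3 r=(2,2,2) succ=(0,0,1) retry=(0,0,1)
6 | A CAS | counter=3 r=(2,2,2) succ=(0,0,1) retry=(1,0,1)
7 | A LOAD | counter=3 r=(3,2,2) succ=(0,0,1) retry=(1,0,1)
8 | A CAS | counter=4 r=(3,2,2) succ=(1,0,1) retry=(1,0,1)
9 | A LOAD | counter=4 r=(4,2,2) succ=(1,0,1) retry=(1,0,1)
10 | A CAS | counter=5 r=(4,2,2) succ=(2,0,1) retry=(1,0,1)

counter=5 r=(4,2,2) succ=(2,0,1) retry=(1,0,1)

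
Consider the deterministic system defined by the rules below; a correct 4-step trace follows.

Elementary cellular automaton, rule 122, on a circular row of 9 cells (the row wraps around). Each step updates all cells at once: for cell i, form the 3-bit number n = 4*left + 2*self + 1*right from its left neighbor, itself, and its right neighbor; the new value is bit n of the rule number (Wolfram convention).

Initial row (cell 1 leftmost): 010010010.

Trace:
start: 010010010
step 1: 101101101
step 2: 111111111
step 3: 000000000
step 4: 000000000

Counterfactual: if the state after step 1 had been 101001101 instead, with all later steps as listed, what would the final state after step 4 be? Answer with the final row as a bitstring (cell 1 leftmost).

110110000

state after step 1 := 101001101
step 2: 110111111
step 3: 011100000
step 4: 110110000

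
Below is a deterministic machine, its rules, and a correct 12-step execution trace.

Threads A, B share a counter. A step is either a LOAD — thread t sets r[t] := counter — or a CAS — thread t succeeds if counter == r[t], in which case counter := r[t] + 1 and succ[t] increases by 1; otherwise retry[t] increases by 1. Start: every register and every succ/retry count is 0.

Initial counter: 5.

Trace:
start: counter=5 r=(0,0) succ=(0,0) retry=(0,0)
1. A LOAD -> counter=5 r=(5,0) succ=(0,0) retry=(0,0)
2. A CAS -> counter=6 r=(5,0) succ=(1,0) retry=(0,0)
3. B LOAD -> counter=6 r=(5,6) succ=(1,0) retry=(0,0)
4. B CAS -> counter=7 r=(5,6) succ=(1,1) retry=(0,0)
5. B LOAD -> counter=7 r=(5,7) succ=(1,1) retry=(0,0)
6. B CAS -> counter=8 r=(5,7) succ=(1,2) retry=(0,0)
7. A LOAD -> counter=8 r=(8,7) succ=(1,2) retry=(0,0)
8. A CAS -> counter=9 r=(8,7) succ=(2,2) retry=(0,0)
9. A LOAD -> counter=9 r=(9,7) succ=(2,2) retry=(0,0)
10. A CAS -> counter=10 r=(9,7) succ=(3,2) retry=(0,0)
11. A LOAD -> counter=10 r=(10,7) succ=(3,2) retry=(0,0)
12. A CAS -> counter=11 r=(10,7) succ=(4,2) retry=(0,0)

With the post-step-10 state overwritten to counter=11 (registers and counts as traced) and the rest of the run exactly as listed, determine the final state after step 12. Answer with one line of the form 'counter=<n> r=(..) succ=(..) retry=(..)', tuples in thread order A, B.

counter=12 r=(11,7) succ=(4,2) retry=(0,0)

state after step 10 := counter=11 r=(9,7) succ=(3,2) retry=(0,0)
11. A LOAD -> counter=11 r=(11,7) succ=(3,2) retry=(0,0)
12. A CAS -> counter=12 r=(11,7) succ=(4,2) retry=(0,0)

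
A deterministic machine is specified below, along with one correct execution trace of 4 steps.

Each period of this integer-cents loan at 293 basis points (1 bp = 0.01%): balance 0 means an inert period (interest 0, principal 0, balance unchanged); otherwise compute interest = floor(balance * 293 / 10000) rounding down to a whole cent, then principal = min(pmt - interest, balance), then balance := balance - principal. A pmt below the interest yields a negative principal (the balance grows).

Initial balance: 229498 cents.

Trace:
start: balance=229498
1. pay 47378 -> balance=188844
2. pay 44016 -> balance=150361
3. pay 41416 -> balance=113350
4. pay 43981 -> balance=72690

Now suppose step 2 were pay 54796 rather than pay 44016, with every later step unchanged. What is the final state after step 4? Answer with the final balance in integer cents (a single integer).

61269

(re-executing from step 2 with the substitution; state before step 2: balance=188844)
2. pay 54796 -> balance=139581
3. pay 41416 -> balance=102254
4. pay 43981 -> balance=61269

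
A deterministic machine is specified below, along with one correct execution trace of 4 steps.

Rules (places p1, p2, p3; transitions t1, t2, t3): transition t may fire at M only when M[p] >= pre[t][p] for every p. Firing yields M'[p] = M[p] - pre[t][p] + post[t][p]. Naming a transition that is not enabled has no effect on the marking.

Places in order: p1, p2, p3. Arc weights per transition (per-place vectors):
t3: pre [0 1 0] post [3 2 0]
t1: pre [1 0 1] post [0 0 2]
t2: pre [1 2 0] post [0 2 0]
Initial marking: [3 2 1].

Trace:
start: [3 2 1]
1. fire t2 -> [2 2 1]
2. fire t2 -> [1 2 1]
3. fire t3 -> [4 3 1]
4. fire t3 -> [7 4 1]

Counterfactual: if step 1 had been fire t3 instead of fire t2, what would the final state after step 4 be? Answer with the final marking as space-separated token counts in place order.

11 5 1

(re-executing from step 1 with the substitution; state before step 1: [3 2 1])
1. fire t3 -> [6 3 1]
2. fire t2 -> [5 3 1]
3. fire t3 -> [8 4 1]
4. fire t3 -> [11 5 1]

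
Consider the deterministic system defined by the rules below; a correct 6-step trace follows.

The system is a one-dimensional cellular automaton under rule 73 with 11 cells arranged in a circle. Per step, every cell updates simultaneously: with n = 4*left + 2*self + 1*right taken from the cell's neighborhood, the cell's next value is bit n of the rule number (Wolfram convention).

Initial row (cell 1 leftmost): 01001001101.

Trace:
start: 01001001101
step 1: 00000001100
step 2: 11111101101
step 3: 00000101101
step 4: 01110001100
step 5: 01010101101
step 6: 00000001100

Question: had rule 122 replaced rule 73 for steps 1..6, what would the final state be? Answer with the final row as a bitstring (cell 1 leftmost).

(re-executing steps 1..6 under rule 122; state before step 1: 01001001101)
step 1: 10110111110
step 2: 01111100011
step 3: 11000110111
step 4: 01101111100
step 5: 11111000110
step 6: 10001101111

10001101111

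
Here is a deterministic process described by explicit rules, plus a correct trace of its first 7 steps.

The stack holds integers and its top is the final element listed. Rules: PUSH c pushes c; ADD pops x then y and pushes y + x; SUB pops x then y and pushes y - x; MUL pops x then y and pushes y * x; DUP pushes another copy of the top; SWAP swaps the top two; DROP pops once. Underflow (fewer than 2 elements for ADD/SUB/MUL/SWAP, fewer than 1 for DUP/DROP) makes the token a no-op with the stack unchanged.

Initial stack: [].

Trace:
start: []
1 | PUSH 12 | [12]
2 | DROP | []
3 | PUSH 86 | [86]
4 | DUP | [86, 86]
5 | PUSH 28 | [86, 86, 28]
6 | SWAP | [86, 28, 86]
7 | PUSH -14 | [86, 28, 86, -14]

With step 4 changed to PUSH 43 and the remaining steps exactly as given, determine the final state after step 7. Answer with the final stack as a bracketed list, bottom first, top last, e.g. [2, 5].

[86, 28, 43, -14]

(re-executing from step 4 with the substitution; state before step 4: [86])
4 | PUSH 43 | [86, 43]
5 | PUSH 28 | [86, 43, 28]
6 | SWAP | [86, 28, 43]
7 | PUSH -14 | [86, 28, 43, -14]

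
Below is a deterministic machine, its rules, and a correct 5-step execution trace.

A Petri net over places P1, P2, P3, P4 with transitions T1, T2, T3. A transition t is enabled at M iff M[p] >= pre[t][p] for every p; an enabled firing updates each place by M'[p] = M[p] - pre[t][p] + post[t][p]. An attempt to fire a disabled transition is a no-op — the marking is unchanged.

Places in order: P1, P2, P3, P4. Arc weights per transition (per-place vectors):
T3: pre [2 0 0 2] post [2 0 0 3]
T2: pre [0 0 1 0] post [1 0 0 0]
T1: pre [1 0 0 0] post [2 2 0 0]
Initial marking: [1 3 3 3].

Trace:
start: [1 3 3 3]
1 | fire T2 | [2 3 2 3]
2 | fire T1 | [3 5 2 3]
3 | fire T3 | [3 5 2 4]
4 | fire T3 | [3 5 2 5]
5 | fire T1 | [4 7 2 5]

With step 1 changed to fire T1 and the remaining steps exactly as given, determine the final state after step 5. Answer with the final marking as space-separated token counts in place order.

(re-executing from step 1 with the substitution; state before step 1: [1 3 3 3])
1 | fire T1 | [2 5 3 3]
2 | fire T1 | [3 7 3 3]
3 | fire T3 | [3 7 3 4]
4 | fire T3 | [3 7 3 5]
5 | fire T1 | [4 9 3 5]

4 9 3 5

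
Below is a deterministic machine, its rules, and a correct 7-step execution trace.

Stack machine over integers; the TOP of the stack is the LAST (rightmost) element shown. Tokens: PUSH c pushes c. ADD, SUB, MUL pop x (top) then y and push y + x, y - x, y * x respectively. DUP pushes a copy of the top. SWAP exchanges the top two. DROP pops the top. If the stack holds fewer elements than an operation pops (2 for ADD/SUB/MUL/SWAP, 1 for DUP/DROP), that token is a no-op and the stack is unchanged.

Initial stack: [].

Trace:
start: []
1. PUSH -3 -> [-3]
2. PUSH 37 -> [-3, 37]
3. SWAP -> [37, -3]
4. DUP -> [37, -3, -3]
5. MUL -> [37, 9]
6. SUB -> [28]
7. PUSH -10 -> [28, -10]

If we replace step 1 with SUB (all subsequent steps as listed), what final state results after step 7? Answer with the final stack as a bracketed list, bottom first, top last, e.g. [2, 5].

[1369, -10]

(re-executing from step 1 with the substitution; state before step 1: [])
1. SUB -> []
2. PUSH 37 -> [37]
3. SWAP -> [37]
4. DUP -> [37, 37]
5. MUL -> [1369]
6. SUB -> [1369]
7. PUSH -10 -> [1369, -10]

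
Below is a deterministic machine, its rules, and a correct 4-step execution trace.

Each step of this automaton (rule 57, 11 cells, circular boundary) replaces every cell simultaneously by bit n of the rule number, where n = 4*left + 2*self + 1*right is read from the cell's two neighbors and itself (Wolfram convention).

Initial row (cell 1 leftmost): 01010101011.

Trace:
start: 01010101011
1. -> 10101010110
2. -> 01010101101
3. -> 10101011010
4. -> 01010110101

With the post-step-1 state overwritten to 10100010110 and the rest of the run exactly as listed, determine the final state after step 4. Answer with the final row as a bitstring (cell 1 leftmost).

01101010101

state after step 1 := 10100010110
2. -> 01011001101
3. -> 10110101010
4. -> 01101010101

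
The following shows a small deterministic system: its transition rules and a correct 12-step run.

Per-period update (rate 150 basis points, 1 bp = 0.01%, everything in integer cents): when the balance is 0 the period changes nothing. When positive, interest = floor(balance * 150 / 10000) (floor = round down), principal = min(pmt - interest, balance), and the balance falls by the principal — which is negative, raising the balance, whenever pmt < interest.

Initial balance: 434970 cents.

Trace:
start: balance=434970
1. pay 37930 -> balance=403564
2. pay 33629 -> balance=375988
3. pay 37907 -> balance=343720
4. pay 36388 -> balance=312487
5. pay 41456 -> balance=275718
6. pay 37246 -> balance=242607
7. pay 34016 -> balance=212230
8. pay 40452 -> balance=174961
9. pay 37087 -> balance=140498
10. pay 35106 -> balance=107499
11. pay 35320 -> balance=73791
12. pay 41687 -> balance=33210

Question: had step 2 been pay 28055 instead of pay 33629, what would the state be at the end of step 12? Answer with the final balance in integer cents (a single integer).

(re-executing from step 2 with the substitution; state before step 2: balance=403564)
2. pay 28055 -> balance=381562
3. pay 37907 -> balance=349378
4. pay 36388 -> balance=318230
5. pay 41456 -> balance=281547
6. pay 37246 -> balance=248524
7. pay 34016 -> balance=218235
8. pay 40452 -> balance=181056
9. pay 37087 -> balance=146684
10. pay 35106 -> balance=113778
11. pay 35320 -> balance=80164
12. pay 41687 -> balance=39679

39679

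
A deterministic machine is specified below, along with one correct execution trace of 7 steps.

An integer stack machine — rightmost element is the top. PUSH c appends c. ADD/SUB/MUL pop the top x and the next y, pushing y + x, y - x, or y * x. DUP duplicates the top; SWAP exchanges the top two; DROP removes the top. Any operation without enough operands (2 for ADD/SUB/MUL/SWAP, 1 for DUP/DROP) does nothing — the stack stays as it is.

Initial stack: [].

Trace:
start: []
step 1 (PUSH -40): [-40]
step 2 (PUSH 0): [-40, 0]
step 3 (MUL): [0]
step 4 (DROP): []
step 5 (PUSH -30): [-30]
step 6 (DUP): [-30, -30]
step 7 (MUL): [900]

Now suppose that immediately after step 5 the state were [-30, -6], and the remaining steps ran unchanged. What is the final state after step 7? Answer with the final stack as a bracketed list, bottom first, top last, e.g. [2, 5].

[-30, 36]

state after step 5 := [-30, -6]
step 6 (DUP): [-30, -6, -6]
step 7 (MUL): [-30, 36]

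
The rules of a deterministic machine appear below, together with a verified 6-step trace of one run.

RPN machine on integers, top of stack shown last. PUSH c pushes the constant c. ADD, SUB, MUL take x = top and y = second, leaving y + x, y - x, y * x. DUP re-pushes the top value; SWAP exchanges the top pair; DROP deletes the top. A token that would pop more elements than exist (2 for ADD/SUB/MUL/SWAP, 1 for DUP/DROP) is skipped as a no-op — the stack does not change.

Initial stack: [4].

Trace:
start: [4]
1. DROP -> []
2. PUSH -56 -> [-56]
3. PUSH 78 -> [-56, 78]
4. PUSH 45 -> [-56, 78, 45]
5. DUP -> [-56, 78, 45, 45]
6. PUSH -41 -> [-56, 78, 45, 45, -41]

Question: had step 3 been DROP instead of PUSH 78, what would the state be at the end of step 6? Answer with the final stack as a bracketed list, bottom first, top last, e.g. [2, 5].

(re-executing from step 3 with the substitution; state before step 3: [-56])
3. DROP -> []
4. PUSH 45 -> [45]
5. DUP -> [45, 45]
6. PUSH -41 -> [45, 45, -41]

[45, 45, -41]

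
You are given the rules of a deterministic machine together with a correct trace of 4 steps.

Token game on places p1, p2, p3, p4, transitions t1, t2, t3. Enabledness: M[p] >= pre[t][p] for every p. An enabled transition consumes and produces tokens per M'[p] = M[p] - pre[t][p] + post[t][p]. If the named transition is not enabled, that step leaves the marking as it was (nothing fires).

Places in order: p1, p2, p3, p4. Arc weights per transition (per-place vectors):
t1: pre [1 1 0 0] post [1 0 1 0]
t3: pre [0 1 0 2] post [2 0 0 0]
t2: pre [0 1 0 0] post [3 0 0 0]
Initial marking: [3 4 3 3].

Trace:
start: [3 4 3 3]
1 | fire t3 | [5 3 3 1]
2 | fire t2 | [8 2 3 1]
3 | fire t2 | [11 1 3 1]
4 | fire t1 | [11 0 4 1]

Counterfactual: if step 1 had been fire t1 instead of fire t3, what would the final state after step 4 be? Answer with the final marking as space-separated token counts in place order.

9 0 5 3

(re-executing from step 1 with the substitution; state before step 1: [3 4 3 3])
1 | fire t1 | [3 3 4 3]
2 | fire t2 | [6 2 4 3]
3 | fire t2 | [9 1 4 3]
4 | fire t1 | [9 0 5 3]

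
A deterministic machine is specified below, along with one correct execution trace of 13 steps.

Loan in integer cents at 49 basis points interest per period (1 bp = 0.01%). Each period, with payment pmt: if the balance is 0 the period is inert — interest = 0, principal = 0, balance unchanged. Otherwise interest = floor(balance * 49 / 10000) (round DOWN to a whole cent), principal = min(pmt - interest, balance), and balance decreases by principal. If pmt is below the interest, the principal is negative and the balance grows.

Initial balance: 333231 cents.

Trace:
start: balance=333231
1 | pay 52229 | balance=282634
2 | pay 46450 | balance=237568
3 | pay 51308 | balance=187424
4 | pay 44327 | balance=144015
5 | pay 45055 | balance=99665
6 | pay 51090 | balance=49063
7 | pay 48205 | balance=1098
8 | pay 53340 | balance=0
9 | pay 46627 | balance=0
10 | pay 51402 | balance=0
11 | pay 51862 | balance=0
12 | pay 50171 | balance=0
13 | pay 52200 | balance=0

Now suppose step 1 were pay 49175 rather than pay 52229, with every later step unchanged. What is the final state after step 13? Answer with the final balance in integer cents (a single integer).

(re-executing from step 1 with the substitution; state before step 1: balance=333231)
1 | pay 49175 | balance=285688
2 | pay 46450 | balance=240637
3 | pay 51308 | balance=190508
4 | pay 44327 | balance=147114
5 | pay 45055 | balance=102779
6 | pay 51090 | balance=52192
7 | pay 48205 | balance=4242
8 | pay 53340 | balance=0
9 | pay 46627 | balance=0
10 | pay 51402 | balance=0
11 | pay 51862 | balance=0
12 | pay 50171 | balance=0
13 | pay 52200 | balance=0

0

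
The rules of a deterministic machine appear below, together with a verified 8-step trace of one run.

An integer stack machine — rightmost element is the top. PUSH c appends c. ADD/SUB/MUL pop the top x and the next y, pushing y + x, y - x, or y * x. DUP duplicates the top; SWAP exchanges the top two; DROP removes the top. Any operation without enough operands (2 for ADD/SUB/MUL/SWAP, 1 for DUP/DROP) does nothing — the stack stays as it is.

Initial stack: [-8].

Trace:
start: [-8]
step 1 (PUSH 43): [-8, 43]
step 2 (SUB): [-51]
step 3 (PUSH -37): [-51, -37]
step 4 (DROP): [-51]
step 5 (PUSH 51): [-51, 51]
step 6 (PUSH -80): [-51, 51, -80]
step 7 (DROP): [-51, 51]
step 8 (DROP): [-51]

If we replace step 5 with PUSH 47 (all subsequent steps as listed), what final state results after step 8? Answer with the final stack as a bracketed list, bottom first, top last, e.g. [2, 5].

[-51]

(re-executing from step 5 with the substitution; state before step 5: [-51])
step 5 (PUSH 47): [-51, 47]
step 6 (PUSH -80): [-51, 47, -80]
step 7 (DROP): [-51, 47]
step 8 (DROP): [-51]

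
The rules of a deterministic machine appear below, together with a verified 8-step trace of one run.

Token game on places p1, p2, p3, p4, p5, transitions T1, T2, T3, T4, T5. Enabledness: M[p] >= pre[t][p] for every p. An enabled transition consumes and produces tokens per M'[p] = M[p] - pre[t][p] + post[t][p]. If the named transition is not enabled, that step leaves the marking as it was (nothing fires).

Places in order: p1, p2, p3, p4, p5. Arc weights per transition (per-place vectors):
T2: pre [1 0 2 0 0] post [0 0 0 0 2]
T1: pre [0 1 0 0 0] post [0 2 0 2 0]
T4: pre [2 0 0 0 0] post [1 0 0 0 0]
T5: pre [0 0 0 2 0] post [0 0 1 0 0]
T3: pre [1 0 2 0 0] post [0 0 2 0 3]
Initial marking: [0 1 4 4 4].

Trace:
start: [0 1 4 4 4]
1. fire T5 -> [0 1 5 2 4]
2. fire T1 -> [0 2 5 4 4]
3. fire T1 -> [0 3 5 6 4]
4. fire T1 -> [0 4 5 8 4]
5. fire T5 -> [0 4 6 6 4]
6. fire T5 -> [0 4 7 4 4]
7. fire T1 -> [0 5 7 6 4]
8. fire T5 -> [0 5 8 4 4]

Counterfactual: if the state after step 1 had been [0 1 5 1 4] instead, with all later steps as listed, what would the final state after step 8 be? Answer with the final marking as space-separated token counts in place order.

0 5 8 3 4

state after step 1 := [0 1 5 1 4]
2. fire T1 -> [0 2 5 3 4]
3. fire T1 -> [0 3 5 5 4]
4. fire T1 -> [0 4 5 7 4]
5. fire T5 -> [0 4 6 5 4]
6. fire T5 -> [0 4 7 3 4]
7. fire T1 -> [0 5 7 5 4]
8. fire T5 -> [0 5 8 3 4]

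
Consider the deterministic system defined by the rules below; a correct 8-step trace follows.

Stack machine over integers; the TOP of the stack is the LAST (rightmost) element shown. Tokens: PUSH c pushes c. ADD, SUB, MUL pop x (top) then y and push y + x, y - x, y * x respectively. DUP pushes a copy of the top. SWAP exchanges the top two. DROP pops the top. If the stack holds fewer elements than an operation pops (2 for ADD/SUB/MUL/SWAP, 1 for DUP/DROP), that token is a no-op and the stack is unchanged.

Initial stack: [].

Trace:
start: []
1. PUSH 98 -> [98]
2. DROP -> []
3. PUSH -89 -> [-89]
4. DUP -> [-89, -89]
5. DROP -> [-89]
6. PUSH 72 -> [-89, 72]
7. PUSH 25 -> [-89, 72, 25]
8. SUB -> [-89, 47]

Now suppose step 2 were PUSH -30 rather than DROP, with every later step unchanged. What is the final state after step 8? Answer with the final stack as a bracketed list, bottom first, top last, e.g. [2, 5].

[98, -30, -89, 47]

(re-executing from step 2 with the substitution; state before step 2: [98])
2. PUSH -30 -> [98, -30]
3. PUSH -89 -> [98, -30, -89]
4. DUP -> [98, -30, -89, -89]
5. DROP -> [98, -30, -89]
6. PUSH 72 -> [98, -30, -89, 72]
7. PUSH 25 -> [98, -30, -89, 72, 25]
8. SUB -> [98, -30, -89, 47]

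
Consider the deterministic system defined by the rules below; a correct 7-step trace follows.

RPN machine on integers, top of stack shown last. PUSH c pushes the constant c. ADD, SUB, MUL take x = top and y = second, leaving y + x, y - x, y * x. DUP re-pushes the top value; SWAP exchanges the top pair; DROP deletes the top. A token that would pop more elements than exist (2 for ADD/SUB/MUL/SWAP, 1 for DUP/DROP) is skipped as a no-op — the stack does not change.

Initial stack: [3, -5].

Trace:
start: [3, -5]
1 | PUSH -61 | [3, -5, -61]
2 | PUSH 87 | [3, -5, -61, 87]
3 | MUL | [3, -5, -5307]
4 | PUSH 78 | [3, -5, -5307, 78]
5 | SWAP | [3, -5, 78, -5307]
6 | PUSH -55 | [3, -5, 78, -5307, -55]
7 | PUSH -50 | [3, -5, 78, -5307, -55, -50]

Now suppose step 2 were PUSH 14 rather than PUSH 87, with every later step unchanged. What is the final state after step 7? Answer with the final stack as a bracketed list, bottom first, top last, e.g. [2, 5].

(re-executing from step 2 with the substitution; state before step 2: [3, -5, -61])
2 | PUSH 14 | [3, -5, -61, 14]
3 | MUL | [3, -5, -854]
4 | PUSH 78 | [3, -5, -854, 78]
5 | SWAP | [3, -5, 78, -854]
6 | PUSH -55 | [3, -5, 78, -854, -55]
7 | PUSH -50 | [3, -5, 78, -854, -55, -50]

[3, -5, 78, -854, -55, -50]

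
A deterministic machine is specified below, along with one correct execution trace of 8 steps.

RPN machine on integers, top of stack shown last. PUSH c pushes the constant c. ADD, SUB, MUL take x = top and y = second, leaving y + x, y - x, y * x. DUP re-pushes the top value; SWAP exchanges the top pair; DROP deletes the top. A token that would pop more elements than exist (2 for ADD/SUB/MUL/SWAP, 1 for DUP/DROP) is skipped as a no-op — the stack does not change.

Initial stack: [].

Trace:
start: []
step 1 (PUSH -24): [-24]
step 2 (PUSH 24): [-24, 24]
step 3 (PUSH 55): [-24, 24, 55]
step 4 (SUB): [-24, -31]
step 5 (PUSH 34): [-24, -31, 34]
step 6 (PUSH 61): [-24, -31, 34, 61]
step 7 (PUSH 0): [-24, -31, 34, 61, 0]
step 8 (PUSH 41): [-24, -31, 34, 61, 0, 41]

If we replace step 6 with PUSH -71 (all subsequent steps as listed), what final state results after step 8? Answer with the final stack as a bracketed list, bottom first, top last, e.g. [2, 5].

[-24, -31, 34, -71, 0, 41]

(re-executing from step 6 with the substitution; state before step 6: [-24, -31, 34])
step 6 (PUSH -71): [-24, -31, 34, -71]
step 7 (PUSH 0): [-24, -31, 34, -71, 0]
step 8 (PUSH 41): [-24, -31, 34, -71, 0, 41]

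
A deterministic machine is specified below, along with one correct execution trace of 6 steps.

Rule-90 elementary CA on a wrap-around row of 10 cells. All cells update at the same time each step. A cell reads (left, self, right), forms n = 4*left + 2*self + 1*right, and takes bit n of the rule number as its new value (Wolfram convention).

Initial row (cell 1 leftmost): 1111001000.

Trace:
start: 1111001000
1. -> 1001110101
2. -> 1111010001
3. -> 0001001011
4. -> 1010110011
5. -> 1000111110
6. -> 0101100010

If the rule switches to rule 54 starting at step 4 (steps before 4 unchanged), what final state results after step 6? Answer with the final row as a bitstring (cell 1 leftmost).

0010000100

(re-executing steps 4..6 under rule 54; state before step 4: 0001001011)
4. -> 1011111100
5. -> 1100000011
6. -> 0010000100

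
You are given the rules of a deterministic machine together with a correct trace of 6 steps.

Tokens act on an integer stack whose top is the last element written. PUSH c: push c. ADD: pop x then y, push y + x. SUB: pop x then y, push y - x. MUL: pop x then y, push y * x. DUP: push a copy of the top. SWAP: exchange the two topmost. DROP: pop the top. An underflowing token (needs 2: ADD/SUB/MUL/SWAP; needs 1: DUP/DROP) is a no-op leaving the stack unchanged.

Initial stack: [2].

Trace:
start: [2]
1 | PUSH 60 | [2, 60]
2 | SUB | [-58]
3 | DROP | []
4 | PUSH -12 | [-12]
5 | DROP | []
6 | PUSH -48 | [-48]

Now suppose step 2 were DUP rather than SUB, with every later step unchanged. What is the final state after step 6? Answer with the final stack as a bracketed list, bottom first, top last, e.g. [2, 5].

[2, 60, -48]

(re-executing from step 2 with the substitution; state before step 2: [2, 60])
2 | DUP | [2, 60, 60]
3 | DROP | [2, 60]
4 | PUSH -12 | [2, 60, -12]
5 | DROP | [2, 60]
6 | PUSH -48 | [2, 60, -48]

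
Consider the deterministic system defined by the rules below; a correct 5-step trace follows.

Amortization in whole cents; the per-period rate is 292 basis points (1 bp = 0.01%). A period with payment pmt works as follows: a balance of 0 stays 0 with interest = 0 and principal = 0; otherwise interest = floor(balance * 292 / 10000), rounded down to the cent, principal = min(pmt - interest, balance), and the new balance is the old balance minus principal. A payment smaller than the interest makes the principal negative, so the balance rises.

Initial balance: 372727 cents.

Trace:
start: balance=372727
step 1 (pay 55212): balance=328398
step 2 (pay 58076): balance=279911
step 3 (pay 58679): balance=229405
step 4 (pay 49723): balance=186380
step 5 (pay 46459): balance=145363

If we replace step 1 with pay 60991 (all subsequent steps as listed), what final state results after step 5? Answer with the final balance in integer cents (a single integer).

138878

(re-executing from step 1 with the substitution; state before step 1: balance=372727)
step 1 (pay 60991): balance=322619
step 2 (pay 58076): balance=273963
step 3 (pay 58679): balance=223283
step 4 (pay 49723): balance=180079
step 5 (pay 46459): balance=138878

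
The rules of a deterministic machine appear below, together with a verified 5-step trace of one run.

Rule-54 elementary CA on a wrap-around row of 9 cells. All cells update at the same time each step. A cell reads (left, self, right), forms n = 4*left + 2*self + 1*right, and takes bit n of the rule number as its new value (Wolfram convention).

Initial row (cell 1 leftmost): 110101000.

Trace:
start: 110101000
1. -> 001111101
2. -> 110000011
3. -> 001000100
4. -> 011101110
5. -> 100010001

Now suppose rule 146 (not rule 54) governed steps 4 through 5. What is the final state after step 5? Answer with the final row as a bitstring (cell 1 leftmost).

(re-executing steps 4..5 under rule 146; state before step 4: 001000100)
4. -> 010101010
5. -> 100000001

100000001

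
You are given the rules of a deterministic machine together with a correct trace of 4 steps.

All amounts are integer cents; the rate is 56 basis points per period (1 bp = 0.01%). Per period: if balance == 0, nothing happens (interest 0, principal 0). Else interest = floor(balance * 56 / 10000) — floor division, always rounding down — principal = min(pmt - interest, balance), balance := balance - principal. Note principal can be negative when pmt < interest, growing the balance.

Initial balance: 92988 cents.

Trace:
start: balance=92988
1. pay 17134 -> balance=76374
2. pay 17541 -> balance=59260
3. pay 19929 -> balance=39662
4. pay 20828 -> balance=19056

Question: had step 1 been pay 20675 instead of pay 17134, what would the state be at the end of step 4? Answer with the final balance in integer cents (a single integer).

(re-executing from step 1 with the substitution; state before step 1: balance=92988)
1. pay 20675 -> balance=72833
2. pay 17541 -> balance=55699
3. pay 19929 -> balance=36081
4. pay 20828 -> balance=15455

15455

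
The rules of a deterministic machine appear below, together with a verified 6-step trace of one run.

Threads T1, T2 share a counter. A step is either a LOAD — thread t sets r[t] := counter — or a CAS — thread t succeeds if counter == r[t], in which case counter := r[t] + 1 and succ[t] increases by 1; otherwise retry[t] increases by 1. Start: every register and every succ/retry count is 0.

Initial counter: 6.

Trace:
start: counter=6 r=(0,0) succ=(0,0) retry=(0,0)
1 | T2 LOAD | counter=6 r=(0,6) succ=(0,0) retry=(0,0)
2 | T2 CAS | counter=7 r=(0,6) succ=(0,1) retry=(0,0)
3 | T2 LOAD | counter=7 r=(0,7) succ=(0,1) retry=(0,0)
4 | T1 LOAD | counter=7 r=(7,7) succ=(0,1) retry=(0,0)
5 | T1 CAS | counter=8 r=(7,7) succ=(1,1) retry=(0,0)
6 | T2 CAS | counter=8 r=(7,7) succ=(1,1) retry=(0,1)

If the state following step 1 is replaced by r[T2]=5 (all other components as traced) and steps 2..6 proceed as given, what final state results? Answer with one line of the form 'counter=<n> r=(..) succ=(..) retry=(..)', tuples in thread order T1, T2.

counter=7 r=(6,6) succ=(1,0) retry=(0,2)

state after step 1 := counter=6 r=(0,5) succ=(0,0) retry=(0,0)
2 | T2 CAS | counter=6 r=(0,5) succ=(0,0) retry=(0,1)
3 | T2 LOAD | counter=6 r=(0,6) succ=(0,0) retry=(0,1)
4 | T1 LOAD | counter=6 r=(6,6) succ=(0,0) retry=(0,1)
5 | T1 CAS | counter=7 r=(6,6) succ=(1,0) retry=(0,1)
6 | T2 CAS | counter=7 r=(6,6) succ=(1,0) retry=(0,2)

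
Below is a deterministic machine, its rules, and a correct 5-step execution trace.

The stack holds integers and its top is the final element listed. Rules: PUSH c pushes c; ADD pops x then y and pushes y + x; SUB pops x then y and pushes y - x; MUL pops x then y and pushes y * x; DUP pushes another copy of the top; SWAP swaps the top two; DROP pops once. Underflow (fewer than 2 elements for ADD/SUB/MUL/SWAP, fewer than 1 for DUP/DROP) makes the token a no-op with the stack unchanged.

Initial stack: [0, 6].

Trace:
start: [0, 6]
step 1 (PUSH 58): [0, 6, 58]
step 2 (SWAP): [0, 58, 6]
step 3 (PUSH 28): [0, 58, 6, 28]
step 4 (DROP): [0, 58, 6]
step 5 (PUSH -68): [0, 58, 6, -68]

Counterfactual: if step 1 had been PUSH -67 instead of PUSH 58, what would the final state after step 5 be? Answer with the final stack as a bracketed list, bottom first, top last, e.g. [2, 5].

[0, -67, 6, -68]

(re-executing from step 1 with the substitution; state before step 1: [0, 6])
step 1 (PUSH -67): [0, 6, -67]
step 2 (SWAP): [0, -67, 6]
step 3 (PUSH 28): [0, -67, 6, 28]
step 4 (DROP): [0, -67, 6]
step 5 (PUSH -68): [0, -67, 6, -68]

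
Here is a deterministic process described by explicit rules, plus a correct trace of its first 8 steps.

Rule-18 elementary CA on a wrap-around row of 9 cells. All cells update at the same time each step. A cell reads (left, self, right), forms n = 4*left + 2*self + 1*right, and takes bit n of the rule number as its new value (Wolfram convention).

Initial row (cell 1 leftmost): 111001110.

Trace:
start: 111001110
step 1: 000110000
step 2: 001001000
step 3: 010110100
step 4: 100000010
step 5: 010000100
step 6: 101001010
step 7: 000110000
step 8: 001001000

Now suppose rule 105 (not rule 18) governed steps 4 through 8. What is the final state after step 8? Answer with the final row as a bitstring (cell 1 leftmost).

011001101

(re-executing steps 4..8 under rule 105; state before step 4: 010110100)
step 4: 001111001
step 5: 001001000
step 6: 100000011
step 7: 101111010
step 8: 011001101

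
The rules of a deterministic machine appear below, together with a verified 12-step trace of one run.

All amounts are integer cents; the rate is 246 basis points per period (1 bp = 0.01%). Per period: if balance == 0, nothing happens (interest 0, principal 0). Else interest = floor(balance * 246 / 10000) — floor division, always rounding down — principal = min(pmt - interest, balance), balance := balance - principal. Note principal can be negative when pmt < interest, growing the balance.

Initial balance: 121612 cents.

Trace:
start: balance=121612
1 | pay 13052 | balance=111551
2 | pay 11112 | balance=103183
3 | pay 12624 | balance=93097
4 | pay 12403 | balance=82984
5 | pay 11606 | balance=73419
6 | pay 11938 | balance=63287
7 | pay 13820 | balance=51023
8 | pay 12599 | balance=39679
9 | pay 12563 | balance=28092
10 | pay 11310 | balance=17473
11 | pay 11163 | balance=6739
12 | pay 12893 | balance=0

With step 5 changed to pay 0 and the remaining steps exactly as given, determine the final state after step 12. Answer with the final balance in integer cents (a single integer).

(re-executing from step 5 with the substitution; state before step 5: balance=82984)
5 | pay 0 | balance=85025
6 | pay 11938 | balance=75178
7 | pay 13820 | balance=63207
8 | pay 12599 | balance=52162
9 | pay 12563 | balance=40882
10 | pay 11310 | balance=30577
11 | pay 11163 | balance=20166
12 | pay 12893 | balance=7769

7769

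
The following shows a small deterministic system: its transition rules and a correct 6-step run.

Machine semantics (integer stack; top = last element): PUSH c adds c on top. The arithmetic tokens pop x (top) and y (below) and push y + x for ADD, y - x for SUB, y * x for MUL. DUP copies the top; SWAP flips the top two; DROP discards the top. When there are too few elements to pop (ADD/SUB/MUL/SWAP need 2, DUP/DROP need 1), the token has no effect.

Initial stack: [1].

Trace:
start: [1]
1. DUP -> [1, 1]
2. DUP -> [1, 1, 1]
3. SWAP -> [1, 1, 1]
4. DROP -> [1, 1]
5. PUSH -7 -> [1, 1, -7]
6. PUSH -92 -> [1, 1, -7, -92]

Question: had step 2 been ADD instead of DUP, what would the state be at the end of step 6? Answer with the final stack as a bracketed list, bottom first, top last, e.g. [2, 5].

[-7, -92]

(re-executing from step 2 with the substitution; state before step 2: [1, 1])
2. ADD -> [2]
3. SWAP -> [2]
4. DROP -> []
5. PUSH -7 -> [-7]
6. PUSH -92 -> [-7, -92]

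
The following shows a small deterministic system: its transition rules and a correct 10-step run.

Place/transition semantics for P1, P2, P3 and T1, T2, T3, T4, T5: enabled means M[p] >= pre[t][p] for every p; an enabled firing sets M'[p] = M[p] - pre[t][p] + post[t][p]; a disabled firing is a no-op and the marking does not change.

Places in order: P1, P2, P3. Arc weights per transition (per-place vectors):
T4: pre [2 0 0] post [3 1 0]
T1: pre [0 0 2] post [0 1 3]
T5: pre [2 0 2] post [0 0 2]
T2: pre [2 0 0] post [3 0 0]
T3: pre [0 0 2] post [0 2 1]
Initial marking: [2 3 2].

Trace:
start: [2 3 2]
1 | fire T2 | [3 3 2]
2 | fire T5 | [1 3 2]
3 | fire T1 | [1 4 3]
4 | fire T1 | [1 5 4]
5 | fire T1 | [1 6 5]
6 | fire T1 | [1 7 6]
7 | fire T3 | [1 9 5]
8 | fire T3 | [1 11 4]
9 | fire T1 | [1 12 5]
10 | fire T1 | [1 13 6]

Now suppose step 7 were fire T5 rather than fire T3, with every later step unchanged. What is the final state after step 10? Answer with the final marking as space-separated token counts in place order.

(re-executing from step 7 with the substitution; state before step 7: [1 7 6])
7 | fire T5 | [1 7 6]
8 | fire T3 | [1 9 5]
9 | fire T1 | [1 10 6]
10 | fire T1 | [1 11 7]

1 11 7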